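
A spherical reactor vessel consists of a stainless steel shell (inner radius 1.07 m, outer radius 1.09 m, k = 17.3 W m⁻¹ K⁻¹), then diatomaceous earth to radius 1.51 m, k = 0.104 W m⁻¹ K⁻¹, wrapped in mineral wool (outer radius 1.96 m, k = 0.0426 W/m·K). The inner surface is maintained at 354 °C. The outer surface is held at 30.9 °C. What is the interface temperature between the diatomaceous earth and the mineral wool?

Series thermal resistances, inner to outer:
  R_stainless steel = (1/1.07 − 1/1.09)/(4πk) = 0.01715/(4π·17.3) = 7.888×10^-5 K/W
  R_diatomaceous earth = (1/1.09 − 1/1.51)/(4πk) = 0.2552/(4π·0.104) = 0.1953 K/W
  R_mineral wool = (1/1.51 − 1/1.96)/(4πk) = 0.1520/(4π·0.0426) = 0.2840 K/W
ΣR = 7.888×10^-5 + 0.1953 + 0.2840 = 0.4794 K/W
Q = ΔT/ΣR = (354 °C − 30.9 °C)/0.4794 = 674.0 W
From the inner boundary to the diatomaceous earth/mineral wool interface, ΣR_partial = 0.1954 K/W.
T_interface = T_in − Q·ΣR_partial = 354 °C − (674.0)(0.1954) = 222 °C

T = 222 °C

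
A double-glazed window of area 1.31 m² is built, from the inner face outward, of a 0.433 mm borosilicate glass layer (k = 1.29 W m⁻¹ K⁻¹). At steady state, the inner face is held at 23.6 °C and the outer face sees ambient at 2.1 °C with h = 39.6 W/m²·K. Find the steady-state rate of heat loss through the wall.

Resistance network (inner→outer):
  R_borosilicate glass = L/(kA) = 4.33×10^-4/(1.29·1.31) = 2.562×10^-4 K/W
  R_conv,out = 1/(hA) = 1/(39.6·1.31) = 0.01928 K/W
ΣR = 2.562×10^-4 + 0.01928 = 0.01954 K/W
Q = ΔT/ΣR = (23.6 °C − 2.1 °C)/0.01954 = 1100 W

Q = 1100 W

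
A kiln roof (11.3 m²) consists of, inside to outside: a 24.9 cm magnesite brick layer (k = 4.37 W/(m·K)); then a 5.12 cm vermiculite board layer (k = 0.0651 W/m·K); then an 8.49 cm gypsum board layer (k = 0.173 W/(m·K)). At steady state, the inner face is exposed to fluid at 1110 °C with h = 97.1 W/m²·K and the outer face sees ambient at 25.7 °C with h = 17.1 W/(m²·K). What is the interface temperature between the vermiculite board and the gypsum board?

T = 450 °C

Treat each layer as a resistance in series:
  R_conv,in = 1/(hA) = 1/(97.1·11.3) = 9.114×10^-4 K/W
  R_magnesite brick = L/(kA) = 0.249/(4.37·11.3) = 0.005042 K/W
  R_vermiculite board = L/(kA) = 0.0512/(0.0651·11.3) = 0.06960 K/W
  R_gypsum board = L/(kA) = 0.0849/(0.173·11.3) = 0.04343 K/W
  R_conv,out = 1/(hA) = 1/(17.1·11.3) = 0.005175 K/W
ΣR = 9.114×10^-4 + 0.005042 + 0.06960 + 0.04343 + 0.005175 = 0.1242 K/W
Q = ΔT/ΣR = (1110 °C − 25.7 °C)/0.1242 = 8730 W
From the inner boundary to the vermiculite board/gypsum board interface, ΣR_partial = 0.07555 K/W.
T_interface = T_in − Q·ΣR_partial = 1110 °C − (8730)(0.07555) = 450 °C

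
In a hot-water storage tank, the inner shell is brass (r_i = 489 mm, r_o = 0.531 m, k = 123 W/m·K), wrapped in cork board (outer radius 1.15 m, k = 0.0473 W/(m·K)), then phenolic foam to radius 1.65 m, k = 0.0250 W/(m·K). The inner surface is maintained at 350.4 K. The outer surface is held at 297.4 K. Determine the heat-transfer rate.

Series thermal resistances, inner to outer:
  R_brass = (1/0.489 − 1/0.531)/(4πk) = 0.1618/(4π·123) = 1.046×10^-4 K/W
  R_cork board = (1/0.531 − 1/1.15)/(4πk) = 1.014/(4π·0.0473) = 1.705 K/W
  R_phenolic foam = (1/1.15 − 1/1.65)/(4πk) = 0.2635/(4π·0.0250) = 0.8388 K/W
ΣR = 1.046×10^-4 + 1.705 + 0.8388 = 2.544 K/W
Q = ΔT/ΣR = (350.4 K − 297.4 K)/2.544 = 20.8 W

Q = 20.8 W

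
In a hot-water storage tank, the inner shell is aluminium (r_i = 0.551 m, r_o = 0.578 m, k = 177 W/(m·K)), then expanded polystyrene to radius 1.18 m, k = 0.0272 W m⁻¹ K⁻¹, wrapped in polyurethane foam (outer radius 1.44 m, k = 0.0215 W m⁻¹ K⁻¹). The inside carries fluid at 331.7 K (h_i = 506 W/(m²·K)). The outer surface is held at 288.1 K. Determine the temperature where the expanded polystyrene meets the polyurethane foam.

Resistance network (inner→outer):
  R_conv,in = 1/(4πr²h) = 1/(4π·0.551²·506) = 5.180×10^-4 K/W
  R_aluminium = (1/0.551 − 1/0.578)/(4πk) = 0.08478/(4π·177) = 3.812×10^-5 K/W
  R_expanded polystyrene = (1/0.578 − 1/1.18)/(4πk) = 0.8826/(4π·0.0272) = 2.582 K/W
  R_polyurethane foam = (1/1.18 − 1/1.44)/(4πk) = 0.1530/(4π·0.0215) = 0.5663 K/W
ΣR = 5.180×10^-4 + 3.812×10^-5 + 2.582 + 0.5663 = 3.149 K/W
Q = ΔT/ΣR = (331.7 K − 288.1 K)/3.149 = 13.85 W
From the inner boundary to the expanded polystyrene/polyurethane foam interface, ΣR_partial = 2.583 K/W.
T_interface = T_in − Q·ΣR_partial = 331.7 K − (13.85)(2.583) = 295.9 K

T = 295.9 K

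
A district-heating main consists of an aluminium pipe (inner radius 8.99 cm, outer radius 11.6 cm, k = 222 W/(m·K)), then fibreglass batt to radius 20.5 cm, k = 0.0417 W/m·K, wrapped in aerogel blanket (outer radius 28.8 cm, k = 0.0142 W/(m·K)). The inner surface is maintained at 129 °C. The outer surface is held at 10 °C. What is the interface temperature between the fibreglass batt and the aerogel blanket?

T = 85.8 °C

Treat each layer as a resistance in series:
  R'_aluminium = ln(0.116/0.0899)/(2πk) = 0.2549/(2π·222) = 1.827×10^-4 m·K/W
  R'_fibreglass batt = ln(0.205/0.116)/(2πk) = 0.5694/(2π·0.0417) = 2.173 m·K/W
  R'_aerogel blanket = ln(0.288/0.205)/(2πk) = 0.3400/(2π·0.0142) = 3.810 m·K/W
ΣR = 1.827×10^-4 + 2.173 + 3.810 = 5.983 m·K/W
Q' = ΔT/ΣR = (129 °C − 10 °C)/5.983 = 19.89 W/m
From the inner boundary to the fibreglass batt/aerogel blanket interface, ΣR_partial = 2.173 m·K/W.
T_interface = T_in − Q'·ΣR_partial = 129 °C − (19.89)(2.173) = 85.8 °C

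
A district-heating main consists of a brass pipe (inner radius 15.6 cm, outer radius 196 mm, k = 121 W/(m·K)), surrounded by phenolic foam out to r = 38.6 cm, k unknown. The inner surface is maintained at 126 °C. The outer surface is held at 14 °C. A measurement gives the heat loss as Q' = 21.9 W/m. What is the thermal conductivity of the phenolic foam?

ΣR = ΔT/Q' = |126 − 14|/21.9 = 5.114 m·K/W
Known resistances:
  R'_brass = ln(0.196/0.156)/(2πk) = 0.2283/(2π·121) = 3.002×10^-4 m·K/W
R_phenolic foam = ΣR − ΣR_known = 5.114 − 3.002×10^-4 = 5.114 m·K/W
ln(r₂/r₁)/(2πk) = 5.114 ⇒ k = 0.6777/(2π·5.114) = 0.0211 W/m·K

k = 0.0211 W/m·K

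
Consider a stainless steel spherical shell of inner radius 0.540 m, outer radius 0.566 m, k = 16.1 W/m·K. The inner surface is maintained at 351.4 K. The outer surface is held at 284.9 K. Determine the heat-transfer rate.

Q = 4πk·ΔT/(1/r₁ − 1/r₂) = 4π × 16.1 × 66.5 / (1/0.540 − 1/0.566) = 1.58×10^5 W

Q = 158 kW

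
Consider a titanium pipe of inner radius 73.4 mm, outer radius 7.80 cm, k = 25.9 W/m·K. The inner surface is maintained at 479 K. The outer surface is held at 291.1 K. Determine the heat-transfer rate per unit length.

Q' = 5.03×10^5 W/m

Q' = 2πk·ΔT/ln(r₂/r₁) = 2π × 25.9 × 187.9 / ln(0.0780/0.0734) = 5.03×10^5 W/m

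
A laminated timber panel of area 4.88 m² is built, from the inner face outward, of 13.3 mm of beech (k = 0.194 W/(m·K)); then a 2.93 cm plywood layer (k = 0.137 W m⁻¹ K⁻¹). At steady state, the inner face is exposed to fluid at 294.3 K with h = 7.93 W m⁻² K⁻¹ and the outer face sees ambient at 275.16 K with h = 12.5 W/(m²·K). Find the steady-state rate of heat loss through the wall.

Q = 191 W

Series thermal resistances, inner to outer:
  R_conv,in = 1/(hA) = 1/(7.93·4.88) = 0.02584 K/W
  R_beech = L/(kA) = 0.0133/(0.194·4.88) = 0.01405 K/W
  R_plywood = L/(kA) = 0.0293/(0.137·4.88) = 0.04383 K/W
  R_conv,out = 1/(hA) = 1/(12.5·4.88) = 0.01639 K/W
ΣR = 0.02584 + 0.01405 + 0.04383 + 0.01639 = 0.1001 K/W
Q = ΔT/ΣR = (294.3 K − 275.16 K)/0.1001 = 191 W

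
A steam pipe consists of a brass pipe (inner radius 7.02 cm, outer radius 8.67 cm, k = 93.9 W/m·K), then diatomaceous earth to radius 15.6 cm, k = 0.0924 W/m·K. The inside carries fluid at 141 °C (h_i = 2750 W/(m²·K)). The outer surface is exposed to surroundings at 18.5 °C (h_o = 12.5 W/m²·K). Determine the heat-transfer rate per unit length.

Resistance network (inner→outer):
  R'_conv,in = 1/(2πr h) = 1/(2π·0.0702·2750) = 8.244×10^-4 m·K/W
  R'_brass = ln(0.0867/0.0702)/(2πk) = 0.2111/(2π·93.9) = 3.578×10^-4 m·K/W
  R'_diatomaceous earth = ln(0.156/0.0867)/(2πk) = 0.5874/(2π·0.0924) = 1.012 m·K/W
  R'_conv,out = 1/(2πr h) = 1/(2π·0.156·12.5) = 0.08162 m·K/W
ΣR = 8.244×10^-4 + 3.578×10^-4 + 1.012 + 0.08162 = 1.095 m·K/W
Q' = ΔT/ΣR = (141 °C − 18.5 °C)/1.095 = 112 W/m

Q' = 112 W/m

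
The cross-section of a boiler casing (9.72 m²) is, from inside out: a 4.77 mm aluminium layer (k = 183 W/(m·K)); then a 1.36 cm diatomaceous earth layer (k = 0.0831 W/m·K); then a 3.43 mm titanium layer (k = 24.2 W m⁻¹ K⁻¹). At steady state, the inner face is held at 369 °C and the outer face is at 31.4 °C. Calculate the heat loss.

Series thermal resistances, inner to outer:
  R_aluminium = L/(kA) = 0.00477/(183·9.72) = 2.682×10^-6 K/W
  R_diatomaceous earth = L/(kA) = 0.0136/(0.0831·9.72) = 0.01684 K/W
  R_titanium = L/(kA) = 0.00343/(24.2·9.72) = 1.458×10^-5 K/W
ΣR = 2.682×10^-6 + 0.01684 + 1.458×10^-5 = 0.01686 K/W
Q = ΔT/ΣR = (369 °C − 31.4 °C)/0.01686 = 20000 W

Q = 20000 W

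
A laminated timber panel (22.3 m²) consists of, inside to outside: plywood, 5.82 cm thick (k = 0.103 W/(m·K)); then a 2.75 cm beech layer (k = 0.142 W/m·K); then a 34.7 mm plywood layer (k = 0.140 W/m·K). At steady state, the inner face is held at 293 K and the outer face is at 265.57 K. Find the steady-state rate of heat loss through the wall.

Q = 608 W

Treat each layer as a resistance in series:
  R_plywood = L/(kA) = 0.0582/(0.103·22.3) = 0.02534 K/W
  R_beech = L/(kA) = 0.0275/(0.142·22.3) = 0.008684 K/W
  R_plywood = L/(kA) = 0.0347/(0.140·22.3) = 0.01111 K/W
ΣR = 0.02534 + 0.008684 + 0.01111 = 0.04513 K/W
Q = ΔT/ΣR = (293 K − 265.57 K)/0.04513 = 608 W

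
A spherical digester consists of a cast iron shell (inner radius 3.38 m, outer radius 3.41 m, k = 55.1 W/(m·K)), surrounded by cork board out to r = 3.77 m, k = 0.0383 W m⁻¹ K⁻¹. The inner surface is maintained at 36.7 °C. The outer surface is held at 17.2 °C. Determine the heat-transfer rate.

Q = 335 W

Resistance network (inner→outer):
  R_cast iron = (1/3.38 − 1/3.41)/(4πk) = 0.002603/(4π·55.1) = 3.759×10^-6 K/W
  R_cork board = (1/3.41 − 1/3.77)/(4πk) = 0.02800/(4π·0.0383) = 0.05818 K/W
ΣR = 3.759×10^-6 + 0.05818 = 0.05818 K/W
Q = ΔT/ΣR = (36.7 °C − 17.2 °C)/0.05818 = 335 W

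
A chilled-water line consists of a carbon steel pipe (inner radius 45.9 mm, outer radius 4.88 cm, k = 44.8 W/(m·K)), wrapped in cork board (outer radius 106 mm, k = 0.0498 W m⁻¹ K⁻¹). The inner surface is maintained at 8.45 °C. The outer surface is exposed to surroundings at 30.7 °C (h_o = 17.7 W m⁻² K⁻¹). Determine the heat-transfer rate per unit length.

Q' = 8.68 W/m

Resistance network (inner→outer):
  R'_carbon steel = ln(0.0488/0.0459)/(2πk) = 0.06127/(2π·44.8) = 2.176×10^-4 m·K/W
  R'_cork board = ln(0.106/0.0488)/(2πk) = 0.7757/(2π·0.0498) = 2.479 m·K/W
  R'_conv,out = 1/(2πr h) = 1/(2π·0.106·17.7) = 0.08483 m·K/W
ΣR = 2.176×10^-4 + 2.479 + 0.08483 = 2.564 m·K/W
Q' = ΔT/ΣR = (8.45 °C − 30.7 °C)/2.564 = -8.68 W/m
(Negative Q' ⇒ heat flows inward; heat gain = 8.68 W/m.)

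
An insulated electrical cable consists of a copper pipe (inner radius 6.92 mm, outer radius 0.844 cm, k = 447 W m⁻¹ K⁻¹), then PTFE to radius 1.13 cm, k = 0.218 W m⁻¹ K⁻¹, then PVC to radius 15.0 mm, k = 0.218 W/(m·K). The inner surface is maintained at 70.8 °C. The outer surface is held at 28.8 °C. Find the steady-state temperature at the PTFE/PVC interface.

T = 49.5 °C

Resistance network (inner→outer):
  R'_copper = ln(0.00844/0.00692)/(2πk) = 0.1986/(2π·447) = 7.070×10^-5 m·K/W
  R'_PTFE = ln(0.0113/0.00844)/(2πk) = 0.2918/(2π·0.218) = 0.2130 m·K/W
  R'_PVC = ln(0.0150/0.0113)/(2πk) = 0.2832/(2π·0.218) = 0.2068 m·K/W
ΣR = 7.070×10^-5 + 0.2130 + 0.2068 = 0.4199 m·K/W
Q' = ΔT/ΣR = (70.8 °C − 28.8 °C)/0.4199 = 100.0 W/m
From the inner boundary to the PTFE/PVC interface, ΣR_partial = 0.2131 m·K/W.
T_interface = T_in − Q'·ΣR_partial = 70.8 °C − (100.0)(0.2131) = 49.5 °C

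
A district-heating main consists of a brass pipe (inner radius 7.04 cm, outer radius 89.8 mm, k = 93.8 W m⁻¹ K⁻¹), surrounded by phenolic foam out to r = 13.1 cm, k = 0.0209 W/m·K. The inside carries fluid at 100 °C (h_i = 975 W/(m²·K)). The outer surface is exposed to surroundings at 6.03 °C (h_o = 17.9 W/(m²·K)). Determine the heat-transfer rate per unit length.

Q' = 31.9 W/m

Resistance network (inner→outer):
  R'_conv,in = 1/(2πr h) = 1/(2π·0.0704·975) = 0.002319 m·K/W
  R'_brass = ln(0.0898/0.0704)/(2πk) = 0.2434/(2π·93.8) = 4.130×10^-4 m·K/W
  R'_phenolic foam = ln(0.131/0.0898)/(2πk) = 0.3776/(2π·0.0209) = 2.876 m·K/W
  R'_conv,out = 1/(2πr h) = 1/(2π·0.131·17.9) = 0.06787 m·K/W
ΣR = 0.002319 + 4.130×10^-4 + 2.876 + 0.06787 = 2.947 m·K/W
Q' = ΔT/ΣR = (100 °C − 6.03 °C)/2.947 = 31.9 W/m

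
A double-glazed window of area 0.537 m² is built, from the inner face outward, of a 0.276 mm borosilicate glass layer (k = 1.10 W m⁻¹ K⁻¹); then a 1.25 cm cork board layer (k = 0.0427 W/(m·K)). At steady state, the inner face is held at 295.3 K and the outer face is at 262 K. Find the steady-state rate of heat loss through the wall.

Q = 61.0 W

Treat each layer as a resistance in series:
  R_borosilicate glass = L/(kA) = 2.76×10^-4/(1.10·0.537) = 4.672×10^-4 K/W
  R_cork board = L/(kA) = 0.0125/(0.0427·0.537) = 0.5451 K/W
ΣR = 4.672×10^-4 + 0.5451 = 0.5456 K/W
Q = ΔT/ΣR = (295.3 K − 262 K)/0.5456 = 61.0 W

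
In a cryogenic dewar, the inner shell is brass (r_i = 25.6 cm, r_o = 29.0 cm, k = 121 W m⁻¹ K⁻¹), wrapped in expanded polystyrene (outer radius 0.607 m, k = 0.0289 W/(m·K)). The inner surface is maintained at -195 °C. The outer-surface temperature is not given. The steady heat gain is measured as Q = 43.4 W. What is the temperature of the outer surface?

T_out = 20.2 °C

Sum the resistances:
  R_brass = (1/0.256 − 1/0.290)/(4πk) = 0.4580/(4π·121) = 3.012×10^-4 K/W
  R_expanded polystyrene = (1/0.290 − 1/0.607)/(4πk) = 1.801/(4π·0.0289) = 4.959 K/W
ΣR = 4.959 K/W
ΔT = Q·ΣR = 43.4 × 4.959 = 215.2 K
Heat flows inward, so T_out = T_in + ΔT = -195 + 215.2 = 20.2 °C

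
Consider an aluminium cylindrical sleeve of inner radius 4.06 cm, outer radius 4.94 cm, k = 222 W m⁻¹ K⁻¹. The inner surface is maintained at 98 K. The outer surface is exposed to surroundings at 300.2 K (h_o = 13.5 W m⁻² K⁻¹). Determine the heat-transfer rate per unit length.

Q' = 847 W/m

Treat each layer as a resistance in series:
  R'_aluminium = ln(0.0494/0.0406)/(2πk) = 0.1962/(2π·222) = 1.406×10^-4 m·K/W
  R'_conv,out = 1/(2πr h) = 1/(2π·0.0494·13.5) = 0.2386 m·K/W
ΣR = 1.406×10^-4 + 0.2386 = 0.2387 m·K/W
Q' = ΔT/ΣR = (98 K − 300.2 K)/0.2387 = -847 W/m
(Negative Q' ⇒ heat flows inward; heat gain = 847 W/m.)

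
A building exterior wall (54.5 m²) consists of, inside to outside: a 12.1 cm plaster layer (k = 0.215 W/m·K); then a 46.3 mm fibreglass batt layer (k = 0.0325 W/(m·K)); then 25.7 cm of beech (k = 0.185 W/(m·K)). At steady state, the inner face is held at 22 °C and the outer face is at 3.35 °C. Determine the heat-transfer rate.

Resistance network (inner→outer):
  R_plaster = L/(kA) = 0.121/(0.215·54.5) = 0.01033 K/W
  R_fibreglass batt = L/(kA) = 0.0463/(0.0325·54.5) = 0.02614 K/W
  R_beech = L/(kA) = 0.257/(0.185·54.5) = 0.02549 K/W
ΣR = 0.01033 + 0.02614 + 0.02549 = 0.06196 K/W
Q = ΔT/ΣR = (22 °C − 3.35 °C)/0.06196 = 301 W

Q = 301 W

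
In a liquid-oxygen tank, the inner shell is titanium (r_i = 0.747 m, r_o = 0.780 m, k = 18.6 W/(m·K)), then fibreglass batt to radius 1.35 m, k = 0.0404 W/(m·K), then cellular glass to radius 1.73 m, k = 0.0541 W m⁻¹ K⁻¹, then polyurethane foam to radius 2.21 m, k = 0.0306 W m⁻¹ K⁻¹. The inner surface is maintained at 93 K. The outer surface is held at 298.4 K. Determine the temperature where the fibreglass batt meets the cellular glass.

T = 227.2 K

Series thermal resistances, inner to outer:
  R_titanium = (1/0.747 − 1/0.780)/(4πk) = 0.05664/(4π·18.6) = 2.423×10^-4 K/W
  R_fibreglass batt = (1/0.780 − 1/1.35)/(4πk) = 0.5413/(4π·0.0404) = 1.066 K/W
  R_cellular glass = (1/1.35 − 1/1.73)/(4πk) = 0.1627/(4π·0.0541) = 0.2393 K/W
  R_polyurethane foam = (1/1.73 − 1/2.21)/(4πk) = 0.1255/(4π·0.0306) = 0.3265 K/W
ΣR = 2.423×10^-4 + 1.066 + 0.2393 + 0.3265 = 1.632 K/W
Q = ΔT/ΣR = (93 K − 298.4 K)/1.632 = -125.9 W
From the inner boundary to the fibreglass batt/cellular glass interface, ΣR_partial = 1.066 K/W.
T_interface = T_in − Q·ΣR_partial = 93 K − (-125.9)(1.066) = 227.2 K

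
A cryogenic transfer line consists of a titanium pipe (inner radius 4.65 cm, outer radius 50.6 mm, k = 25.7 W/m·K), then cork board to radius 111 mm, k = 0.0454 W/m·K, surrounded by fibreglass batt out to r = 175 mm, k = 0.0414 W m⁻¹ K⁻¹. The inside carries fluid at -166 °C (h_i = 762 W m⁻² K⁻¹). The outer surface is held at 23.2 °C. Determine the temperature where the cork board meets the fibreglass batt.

Resistance network (inner→outer):
  R'_conv,in = 1/(2πr h) = 1/(2π·0.0465·762) = 0.004492 m·K/W
  R'_titanium = ln(0.0506/0.0465)/(2πk) = 0.08450/(2π·25.7) = 5.233×10^-4 m·K/W
  R'_cork board = ln(0.111/0.0506)/(2πk) = 0.7856/(2π·0.0454) = 2.754 m·K/W
  R'_fibreglass batt = ln(0.175/0.111)/(2πk) = 0.4553/(2π·0.0414) = 1.750 m·K/W
ΣR = 0.004492 + 5.233×10^-4 + 2.754 + 1.750 = 4.509 m·K/W
Q' = ΔT/ΣR = (-166 °C − 23.2 °C)/4.509 = -41.96 W/m
From the inner boundary to the cork board/fibreglass batt interface, ΣR_partial = 2.759 m·K/W.
T_interface = T_in − Q'·ΣR_partial = -166 °C − (-41.96)(2.759) = -50.2 °C

T = -50.2 °C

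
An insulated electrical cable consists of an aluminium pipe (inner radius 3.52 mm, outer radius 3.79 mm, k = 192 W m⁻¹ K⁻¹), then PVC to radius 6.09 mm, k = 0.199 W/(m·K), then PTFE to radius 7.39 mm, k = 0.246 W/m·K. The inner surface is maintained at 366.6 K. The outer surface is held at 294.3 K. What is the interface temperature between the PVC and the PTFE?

Treat each layer as a resistance in series:
  R'_aluminium = ln(0.00379/0.00352)/(2πk) = 0.07391/(2π·192) = 6.126×10^-5 m·K/W
  R'_PVC = ln(0.00609/0.00379)/(2πk) = 0.4743/(2π·0.199) = 0.3793 m·K/W
  R'_PTFE = ln(0.00739/0.00609)/(2πk) = 0.1935/(2π·0.246) = 0.1252 m·K/W
ΣR = 6.126×10^-5 + 0.3793 + 0.1252 = 0.5046 m·K/W
Q' = ΔT/ΣR = (366.6 K − 294.3 K)/0.5046 = 143.3 W/m
From the inner boundary to the PVC/PTFE interface, ΣR_partial = 0.3794 m·K/W.
T_interface = T_in − Q'·ΣR_partial = 366.6 K − (143.3)(0.3794) = 312.2 K

T = 312.2 K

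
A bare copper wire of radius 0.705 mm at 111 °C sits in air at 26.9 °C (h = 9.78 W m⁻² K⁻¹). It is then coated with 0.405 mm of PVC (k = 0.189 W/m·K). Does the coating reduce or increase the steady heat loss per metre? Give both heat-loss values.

increases: 3.64 → 5.59 W/m

Critical radius for a cylinder: r_cr = k/h = 0.0193 m = 1.93 cm.
Outer radius after coating: r₂ = 7.05×10^-4 + 4.05×10^-4 = 0.001110 m.
Since r₁ < r_cr and r₂ ≤ r_cr, the coating moves toward the maximum at r_cr — heat loss rises.
Bare: R = 1/(2πr₁h) = 23.08 m·K/W; Q = 84.1/23.08 = 3.64 W/m.
Coated: R = R_cond + R_conv = 15.04 m·K/W; Q = 84.1/15.04 = 5.59 W/m.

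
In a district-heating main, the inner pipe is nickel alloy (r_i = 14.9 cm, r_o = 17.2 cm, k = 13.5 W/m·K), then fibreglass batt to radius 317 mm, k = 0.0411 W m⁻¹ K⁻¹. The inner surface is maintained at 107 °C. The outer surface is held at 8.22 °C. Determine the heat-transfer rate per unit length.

Series thermal resistances, inner to outer:
  R'_nickel alloy = ln(0.172/0.149)/(2πk) = 0.1435/(2π·13.5) = 0.001692 m·K/W
  R'_fibreglass batt = ln(0.317/0.172)/(2πk) = 0.6114/(2π·0.0411) = 2.368 m·K/W
ΣR = 0.001692 + 2.368 = 2.370 m·K/W
Q' = ΔT/ΣR = (107 °C − 8.22 °C)/2.370 = 41.7 W/m

Q' = 41.7 W/m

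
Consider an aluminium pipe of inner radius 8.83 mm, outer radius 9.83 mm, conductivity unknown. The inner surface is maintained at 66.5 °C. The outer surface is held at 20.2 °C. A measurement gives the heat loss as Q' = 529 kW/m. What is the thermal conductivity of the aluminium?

ΣR = ΔT/Q' = |66.5 − 20.2|/5.29×10^5 = 8.752×10^-5 m·K/W
ln(r₂/r₁)/(2πk) = 8.752×10^-5 ⇒ k = 0.1073/(2π·8.752×10^-5) = 195 W/m·K

k = 195 W/m·K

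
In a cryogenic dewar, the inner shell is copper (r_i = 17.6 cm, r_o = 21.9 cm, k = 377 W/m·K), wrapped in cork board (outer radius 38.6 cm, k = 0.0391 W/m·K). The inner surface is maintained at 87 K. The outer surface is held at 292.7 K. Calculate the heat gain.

Series thermal resistances, inner to outer:
  R_copper = (1/0.176 − 1/0.219)/(4πk) = 1.116/(4π·377) = 2.355×10^-4 K/W
  R_cork board = (1/0.219 − 1/0.386)/(4πk) = 1.976/(4π·0.0391) = 4.021 K/W
ΣR = 2.355×10^-4 + 4.021 = 4.021 K/W
Q = ΔT/ΣR = (87 K − 292.7 K)/4.021 = -51.2 W
(Negative Q ⇒ heat flows inward; heat gain = 51.2 W.)

Q = 51.2 W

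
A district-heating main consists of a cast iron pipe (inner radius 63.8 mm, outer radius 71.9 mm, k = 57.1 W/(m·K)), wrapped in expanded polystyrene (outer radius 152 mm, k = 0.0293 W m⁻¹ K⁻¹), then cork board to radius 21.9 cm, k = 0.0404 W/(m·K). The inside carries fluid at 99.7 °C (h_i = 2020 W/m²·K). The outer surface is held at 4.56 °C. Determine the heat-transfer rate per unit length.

Q' = 17.3 W/m

Treat each layer as a resistance in series:
  R'_conv,in = 1/(2πr h) = 1/(2π·0.0638·2020) = 0.001235 m·K/W
  R'_cast iron = ln(0.0719/0.0638)/(2πk) = 0.1195/(2π·57.1) = 3.331×10^-4 m·K/W
  R'_expanded polystyrene = ln(0.152/0.0719)/(2πk) = 0.7486/(2π·0.0293) = 4.066 m·K/W
  R'_cork board = ln(0.219/0.152)/(2πk) = 0.3652/(2π·0.0404) = 1.439 m·K/W
ΣR = 0.001235 + 3.331×10^-4 + 4.066 + 1.439 = 5.507 m·K/W
Q' = ΔT/ΣR = (99.7 °C − 4.56 °C)/5.507 = 17.3 W/m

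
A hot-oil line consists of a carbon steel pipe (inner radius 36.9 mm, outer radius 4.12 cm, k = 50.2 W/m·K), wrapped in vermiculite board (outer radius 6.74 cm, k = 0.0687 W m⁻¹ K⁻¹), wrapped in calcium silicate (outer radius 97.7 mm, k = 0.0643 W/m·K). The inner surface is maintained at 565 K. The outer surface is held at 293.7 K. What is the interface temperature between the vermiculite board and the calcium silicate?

T = 415 K

Resistance network (inner→outer):
  R'_carbon steel = ln(0.0412/0.0369)/(2πk) = 0.1102/(2π·50.2) = 3.495×10^-4 m·K/W
  R'_vermiculite board = ln(0.0674/0.0412)/(2πk) = 0.4922/(2π·0.0687) = 1.140 m·K/W
  R'_calcium silicate = ln(0.0977/0.0674)/(2πk) = 0.3713/(2π·0.0643) = 0.9189 m·K/W
ΣR = 3.495×10^-4 + 1.140 + 0.9189 = 2.059 m·K/W
Q' = ΔT/ΣR = (565 K − 293.7 K)/2.059 = 131.8 W/m
From the inner boundary to the vermiculite board/calcium silicate interface, ΣR_partial = 1.140 m·K/W.
T_interface = T_in − Q'·ΣR_partial = 565 K − (131.8)(1.140) = 415 K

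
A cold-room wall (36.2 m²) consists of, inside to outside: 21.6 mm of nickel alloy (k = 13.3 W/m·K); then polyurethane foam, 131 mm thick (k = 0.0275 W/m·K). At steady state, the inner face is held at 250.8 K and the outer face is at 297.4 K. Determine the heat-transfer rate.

Resistance network (inner→outer):
  R_nickel alloy = L/(kA) = 0.0216/(13.3·36.2) = 4.486×10^-5 K/W
  R_polyurethane foam = L/(kA) = 0.131/(0.0275·36.2) = 0.1316 K/W
ΣR = 4.486×10^-5 + 0.1316 = 0.1316 K/W
Q = ΔT/ΣR = (250.8 K − 297.4 K)/0.1316 = -354 W
(Negative Q ⇒ heat flows inward; heat gain = 354 W.)

Q = 354 W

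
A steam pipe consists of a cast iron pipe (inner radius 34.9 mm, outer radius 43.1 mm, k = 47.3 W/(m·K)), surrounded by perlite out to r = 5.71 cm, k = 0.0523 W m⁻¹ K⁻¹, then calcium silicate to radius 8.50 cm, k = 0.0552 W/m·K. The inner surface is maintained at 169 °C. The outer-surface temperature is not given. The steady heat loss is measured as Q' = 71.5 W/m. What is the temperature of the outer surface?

T_out = 25.7 °C

Series resistances:
  R'_cast iron = ln(0.0431/0.0349)/(2πk) = 0.2110/(2π·47.3) = 7.101×10^-4 m·K/W
  R'_perlite = ln(0.0571/0.0431)/(2πk) = 0.2813/(2π·0.0523) = 0.8560 m·K/W
  R'_calcium silicate = ln(0.0850/0.0571)/(2πk) = 0.3978/(2π·0.0552) = 1.147 m·K/W
ΣR = 2.004 m·K/W
ΔT = Q'·ΣR = 71.5 × 2.004 = 143.3 K
Heat flows outward, so T_out = T_in − ΔT = 169 − 143.3 = 25.7 °C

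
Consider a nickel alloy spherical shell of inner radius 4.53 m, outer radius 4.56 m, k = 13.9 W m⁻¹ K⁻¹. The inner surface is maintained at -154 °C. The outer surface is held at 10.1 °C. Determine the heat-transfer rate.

Q = 4πk·ΔT/(1/r₁ − 1/r₂) = 4π × 13.9 × 164.1 / (1/4.53 − 1/4.56) = 1.97×10^7 W

Q = 19700 kW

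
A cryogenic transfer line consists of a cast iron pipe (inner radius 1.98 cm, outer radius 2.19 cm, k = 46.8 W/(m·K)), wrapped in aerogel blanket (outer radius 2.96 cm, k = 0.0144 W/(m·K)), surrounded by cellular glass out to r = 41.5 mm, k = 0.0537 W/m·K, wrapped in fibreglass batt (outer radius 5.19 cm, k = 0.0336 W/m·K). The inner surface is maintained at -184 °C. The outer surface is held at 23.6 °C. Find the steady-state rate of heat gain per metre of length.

Q' = 38.5 W/m

Resistance network (inner→outer):
  R'_cast iron = ln(0.0219/0.0198)/(2πk) = 0.1008/(2π·46.8) = 3.428×10^-4 m·K/W
  R'_aerogel blanket = ln(0.0296/0.0219)/(2πk) = 0.3013/(2π·0.0144) = 3.330 m·K/W
  R'_cellular glass = ln(0.0415/0.0296)/(2πk) = 0.3379/(2π·0.0537) = 1.002 m·K/W
  R'_fibreglass batt = ln(0.0519/0.0415)/(2πk) = 0.2236/(2π·0.0336) = 1.059 m·K/W
ΣR = 3.428×10^-4 + 3.330 + 1.002 + 1.059 = 5.391 m·K/W
Q' = ΔT/ΣR = (-184 °C − 23.6 °C)/5.391 = -38.5 W/m
(Negative Q' ⇒ heat flows inward; heat gain = 38.5 W/m.)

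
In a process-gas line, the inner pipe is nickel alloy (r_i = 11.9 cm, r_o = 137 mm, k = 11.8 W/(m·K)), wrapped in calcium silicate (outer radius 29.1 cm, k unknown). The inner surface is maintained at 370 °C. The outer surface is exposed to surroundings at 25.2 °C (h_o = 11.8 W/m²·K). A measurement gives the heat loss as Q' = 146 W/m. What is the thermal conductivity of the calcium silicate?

ΣR = ΔT/Q' = |370 − 25.2|/146 = 2.362 m·K/W
Known resistances:
  R'_nickel alloy = ln(0.137/0.119)/(2πk) = 0.1409/(2π·11.8) = 0.001900 m·K/W
  R'_conv,out = 1/(2πr h) = 1/(2π·0.291·11.8) = 0.04635 m·K/W
R_calcium silicate = ΣR − ΣR_known = 2.362 − 0.04825 = 2.314 m·K/W
ln(r₂/r₁)/(2πk) = 2.314 ⇒ k = 0.7533/(2π·2.314) = 0.0518 W/m·K

k = 0.0518 W/m·K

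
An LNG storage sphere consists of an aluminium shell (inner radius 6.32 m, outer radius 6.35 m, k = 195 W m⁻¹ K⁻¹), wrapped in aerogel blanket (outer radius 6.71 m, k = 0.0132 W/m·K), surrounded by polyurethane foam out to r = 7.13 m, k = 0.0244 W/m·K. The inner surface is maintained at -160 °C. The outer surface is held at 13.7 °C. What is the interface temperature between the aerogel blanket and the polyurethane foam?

Treat each layer as a resistance in series:
  R_aluminium = (1/6.32 − 1/6.35)/(4πk) = 7.475×10^-4/(4π·195) = 3.051×10^-7 K/W
  R_aerogel blanket = (1/6.35 − 1/6.71)/(4πk) = 0.008449/(4π·0.0132) = 0.05094 K/W
  R_polyurethane foam = (1/6.71 − 1/7.13)/(4πk) = 0.008779/(4π·0.0244) = 0.02863 K/W
ΣR = 3.051×10^-7 + 0.05094 + 0.02863 = 0.07957 K/W
Q = ΔT/ΣR = (-160 °C − 13.7 °C)/0.07957 = -2183 W
From the inner boundary to the aerogel blanket/polyurethane foam interface, ΣR_partial = 0.05094 K/W.
T_interface = T_in − Q·ΣR_partial = -160 °C − (-2183)(0.05094) = -48.8 °C

T = -48.8 °C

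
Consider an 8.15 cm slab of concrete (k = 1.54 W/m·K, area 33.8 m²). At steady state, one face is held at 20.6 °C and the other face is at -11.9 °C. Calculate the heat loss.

Q = 20800 W

Q = kA·ΔT/L = 1.54 × 33.8 × |20.6 °C − -11.9 °C| / 0.0815 = 20800 W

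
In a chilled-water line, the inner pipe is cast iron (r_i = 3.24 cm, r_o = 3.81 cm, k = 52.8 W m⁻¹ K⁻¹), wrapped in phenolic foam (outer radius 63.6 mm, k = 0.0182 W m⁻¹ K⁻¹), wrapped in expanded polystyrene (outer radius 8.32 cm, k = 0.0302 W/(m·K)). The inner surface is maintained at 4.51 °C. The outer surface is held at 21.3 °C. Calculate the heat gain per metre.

Series thermal resistances, inner to outer:
  R'_cast iron = ln(0.0381/0.0324)/(2πk) = 0.1621/(2π·52.8) = 4.885×10^-4 m·K/W
  R'_phenolic foam = ln(0.0636/0.0381)/(2πk) = 0.5124/(2π·0.0182) = 4.481 m·K/W
  R'_expanded polystyrene = ln(0.0832/0.0636)/(2πk) = 0.2686/(2π·0.0302) = 1.416 m·K/W
ΣR = 4.885×10^-4 + 4.481 + 1.416 = 5.897 m·K/W
Q' = ΔT/ΣR = (4.51 °C − 21.3 °C)/5.897 = -2.85 W/m
(Negative Q' ⇒ heat flows inward; heat gain = 2.85 W/m.)

Q' = 2.85 W/m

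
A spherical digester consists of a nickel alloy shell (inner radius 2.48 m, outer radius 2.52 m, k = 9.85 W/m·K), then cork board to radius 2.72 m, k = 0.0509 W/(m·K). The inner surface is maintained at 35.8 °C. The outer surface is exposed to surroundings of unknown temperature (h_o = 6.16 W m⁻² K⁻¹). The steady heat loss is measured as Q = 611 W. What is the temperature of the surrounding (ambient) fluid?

Sum the resistances:
  R_nickel alloy = (1/2.48 − 1/2.52)/(4πk) = 0.006400/(4π·9.85) = 5.171×10^-5 K/W
  R_cork board = (1/2.52 − 1/2.72)/(4πk) = 0.02918/(4π·0.0509) = 0.04562 K/W
  R_conv,out = 1/(4πr²h) = 1/(4π·2.72²·6.16) = 0.001746 K/W
ΣR = 0.04742 K/W
ΔT = Q·ΣR = 611 × 0.04742 = 28.97 K
Heat flows outward, so T_out = T_in − ΔT = 35.8 − 28.97 = 6.83 °C

T_out = 6.83 °C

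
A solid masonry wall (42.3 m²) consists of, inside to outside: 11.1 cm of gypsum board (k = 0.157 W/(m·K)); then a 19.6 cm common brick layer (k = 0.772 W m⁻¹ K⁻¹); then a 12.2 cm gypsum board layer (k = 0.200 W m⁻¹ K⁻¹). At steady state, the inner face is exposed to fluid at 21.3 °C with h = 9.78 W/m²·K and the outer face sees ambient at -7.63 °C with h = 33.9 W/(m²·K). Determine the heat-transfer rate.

Series thermal resistances, inner to outer:
  R_conv,in = 1/(hA) = 1/(9.78·42.3) = 0.002417 K/W
  R_gypsum board = L/(kA) = 0.111/(0.157·42.3) = 0.01671 K/W
  R_common brick = L/(kA) = 0.196/(0.772·42.3) = 0.006002 K/W
  R_gypsum board = L/(kA) = 0.122/(0.200·42.3) = 0.01442 K/W
  R_conv,out = 1/(hA) = 1/(33.9·42.3) = 6.974×10^-4 K/W
ΣR = 0.002417 + 0.01671 + 0.006002 + 0.01442 + 6.974×10^-4 = 0.04025 K/W
Q = ΔT/ΣR = (21.3 °C − -7.63 °C)/0.04025 = 719 W

Q = 719 W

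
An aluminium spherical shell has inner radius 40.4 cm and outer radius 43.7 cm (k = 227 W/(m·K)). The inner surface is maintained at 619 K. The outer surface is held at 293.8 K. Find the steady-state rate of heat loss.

Q = 4πk·ΔT/(1/r₁ − 1/r₂) = 4π × 227 × 325.2 / (1/0.404 − 1/0.437) = 4.96×10^6 W

Q = 4960 kW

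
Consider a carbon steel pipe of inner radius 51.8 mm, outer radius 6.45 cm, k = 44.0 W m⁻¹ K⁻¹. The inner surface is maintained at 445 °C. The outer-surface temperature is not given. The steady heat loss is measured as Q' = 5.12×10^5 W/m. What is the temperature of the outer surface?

Series resistances:
  R'_carbon steel = ln(0.0645/0.0518)/(2πk) = 0.2193/(2π·44.0) = 7.932×10^-4 m·K/W
ΣR = 7.932×10^-4 m·K/W
ΔT = Q'·ΣR = 5.12×10^5 × 7.932×10^-4 = 406.1 K
Heat flows outward, so T_out = T_in − ΔT = 445 − 406.1 = 38.9 °C

T_out = 38.9 °C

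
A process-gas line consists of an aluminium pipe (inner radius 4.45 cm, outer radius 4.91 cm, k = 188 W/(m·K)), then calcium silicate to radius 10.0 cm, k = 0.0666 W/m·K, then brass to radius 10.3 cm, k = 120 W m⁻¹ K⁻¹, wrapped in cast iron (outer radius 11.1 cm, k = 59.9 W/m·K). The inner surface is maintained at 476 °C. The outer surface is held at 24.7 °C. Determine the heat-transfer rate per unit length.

Q' = 265 W/m

Resistance network (inner→outer):
  R'_aluminium = ln(0.0491/0.0445)/(2πk) = 0.09837/(2π·188) = 8.328×10^-5 m·K/W
  R'_calcium silicate = ln(0.100/0.0491)/(2πk) = 0.7113/(2π·0.0666) = 1.700 m·K/W
  R'_brass = ln(0.103/0.100)/(2πk) = 0.02956/(2π·120) = 3.920×10^-5 m·K/W
  R'_cast iron = ln(0.111/0.103)/(2πk) = 0.07480/(2π·59.9) = 1.987×10^-4 m·K/W
ΣR = 8.328×10^-5 + 1.700 + 3.920×10^-5 + 1.987×10^-4 = 1.700 m·K/W
Q' = ΔT/ΣR = (476 °C − 24.7 °C)/1.700 = 265 W/m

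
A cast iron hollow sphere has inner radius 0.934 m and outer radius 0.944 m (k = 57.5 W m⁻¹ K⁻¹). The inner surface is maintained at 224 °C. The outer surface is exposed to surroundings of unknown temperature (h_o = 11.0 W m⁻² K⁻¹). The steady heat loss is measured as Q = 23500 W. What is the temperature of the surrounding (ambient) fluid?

T_out = 32.9 °C

Sum the resistances:
  R_cast iron = (1/0.934 − 1/0.944)/(4πk) = 0.01134/(4π·57.5) = 1.570×10^-5 K/W
  R_conv,out = 1/(4πr²h) = 1/(4π·0.944²·11.0) = 0.008118 K/W
ΣR = 0.008134 K/W
ΔT = Q·ΣR = 23500 × 0.008134 = 191.1 K
Heat flows outward, so T_out = T_in − ΔT = 224 − 191.1 = 32.9 °C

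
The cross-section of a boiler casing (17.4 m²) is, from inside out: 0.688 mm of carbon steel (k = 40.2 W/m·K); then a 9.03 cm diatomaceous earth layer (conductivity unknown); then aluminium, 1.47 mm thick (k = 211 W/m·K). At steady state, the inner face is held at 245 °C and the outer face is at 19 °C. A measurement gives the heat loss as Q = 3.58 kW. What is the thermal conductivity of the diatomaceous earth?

ΣR = ΔT/Q = |245 − 19|/3580 = 0.06313 K/W
Known resistances:
  R_carbon steel = L/(kA) = 6.88×10^-4/(40.2·17.4) = 9.836×10^-7 K/W
  R_aluminium = L/(kA) = 0.00147/(211·17.4) = 4.004×10^-7 K/W
R_diatomaceous earth = ΣR − ΣR_known = 0.06313 − 1.384×10^-6 = 0.06313 K/W
L/(kA) = 0.06313 ⇒ k = 0.0903/(0.06313·17.4) = 0.0822 W/m·K

k = 0.0822 W/m·K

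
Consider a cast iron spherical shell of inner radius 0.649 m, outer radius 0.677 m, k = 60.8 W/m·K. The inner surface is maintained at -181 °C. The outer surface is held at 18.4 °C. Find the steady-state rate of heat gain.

Q = 2.39×10^6 W

Q = 4πk·ΔT/(1/r₁ − 1/r₂) = 4π × 60.8 × 199.4 / (1/0.649 − 1/0.677) = 2.39×10^6 W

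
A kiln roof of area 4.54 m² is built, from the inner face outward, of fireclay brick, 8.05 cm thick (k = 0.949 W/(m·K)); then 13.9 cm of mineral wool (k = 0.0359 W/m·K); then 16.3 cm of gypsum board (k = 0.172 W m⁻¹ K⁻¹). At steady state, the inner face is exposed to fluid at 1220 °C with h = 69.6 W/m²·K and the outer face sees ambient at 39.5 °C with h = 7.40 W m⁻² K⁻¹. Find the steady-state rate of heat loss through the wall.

Q = 1060 W

Treat each layer as a resistance in series:
  R_conv,in = 1/(hA) = 1/(69.6·4.54) = 0.003165 K/W
  R_fireclay brick = L/(kA) = 0.0805/(0.949·4.54) = 0.01868 K/W
  R_mineral wool = L/(kA) = 0.139/(0.0359·4.54) = 0.8528 K/W
  R_gypsum board = L/(kA) = 0.163/(0.172·4.54) = 0.2087 K/W
  R_conv,out = 1/(hA) = 1/(7.40·4.54) = 0.02977 K/W
ΣR = 0.003165 + 0.01868 + 0.8528 + 0.2087 + 0.02977 = 1.113 K/W
Q = ΔT/ΣR = (1220 °C − 39.5 °C)/1.113 = 1060 W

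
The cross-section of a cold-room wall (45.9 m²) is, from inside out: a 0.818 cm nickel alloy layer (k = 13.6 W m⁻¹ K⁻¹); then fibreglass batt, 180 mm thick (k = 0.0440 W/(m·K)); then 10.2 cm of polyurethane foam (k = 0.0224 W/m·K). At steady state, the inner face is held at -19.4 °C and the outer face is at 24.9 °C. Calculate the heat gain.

Q = 235 W

Treat each layer as a resistance in series:
  R_nickel alloy = L/(kA) = 0.00818/(13.6·45.9) = 1.310×10^-5 K/W
  R_fibreglass batt = L/(kA) = 0.180/(0.0440·45.9) = 0.08913 K/W
  R_polyurethane foam = L/(kA) = 0.102/(0.0224·45.9) = 0.09921 K/W
ΣR = 1.310×10^-5 + 0.08913 + 0.09921 = 0.1884 K/W
Q = ΔT/ΣR = (-19.4 °C − 24.9 °C)/0.1884 = -235 W
(Negative Q ⇒ heat flows inward; heat gain = 235 W.)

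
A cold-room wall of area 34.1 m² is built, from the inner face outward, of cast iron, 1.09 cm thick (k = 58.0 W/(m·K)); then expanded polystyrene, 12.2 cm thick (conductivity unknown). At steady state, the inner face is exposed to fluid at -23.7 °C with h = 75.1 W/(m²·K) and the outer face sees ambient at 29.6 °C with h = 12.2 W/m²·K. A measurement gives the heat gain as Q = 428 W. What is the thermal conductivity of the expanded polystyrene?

ΣR = ΔT/Q = |-23.7 − 29.6|/428 = 0.1245 K/W
Known resistances:
  R_conv,in = 1/(hA) = 1/(75.1·34.1) = 3.905×10^-4 K/W
  R_cast iron = L/(kA) = 0.0109/(58.0·34.1) = 5.511×10^-6 K/W
  R_conv,out = 1/(hA) = 1/(12.2·34.1) = 0.002404 K/W
R_expanded polystyrene = ΣR − ΣR_known = 0.1245 − 0.002800 = 0.1217 K/W
L/(kA) = 0.1217 ⇒ k = 0.122/(0.1217·34.1) = 0.0294 W/m·K

k = 0.0294 W/m·K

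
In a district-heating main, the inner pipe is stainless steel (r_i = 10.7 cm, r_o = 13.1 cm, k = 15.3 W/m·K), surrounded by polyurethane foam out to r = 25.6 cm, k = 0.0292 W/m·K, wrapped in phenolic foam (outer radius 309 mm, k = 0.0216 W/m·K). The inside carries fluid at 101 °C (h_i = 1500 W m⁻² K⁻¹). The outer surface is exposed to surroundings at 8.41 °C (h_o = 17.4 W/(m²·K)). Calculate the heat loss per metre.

Q' = 18.3 W/m

Resistance network (inner→outer):
  R'_conv,in = 1/(2πr h) = 1/(2π·0.107·1500) = 9.916×10^-4 m·K/W
  R'_stainless steel = ln(0.131/0.107)/(2πk) = 0.2024/(2π·15.3) = 0.002105 m·K/W
  R'_polyurethane foam = ln(0.256/0.131)/(2πk) = 0.6700/(2π·0.0292) = 3.652 m·K/W
  R'_phenolic foam = ln(0.309/0.256)/(2πk) = 0.1882/(2π·0.0216) = 1.386 m·K/W
  R'_conv,out = 1/(2πr h) = 1/(2π·0.309·17.4) = 0.02960 m·K/W
ΣR = 9.916×10^-4 + 0.002105 + 3.652 + 1.386 + 0.02960 = 5.071 m·K/W
Q' = ΔT/ΣR = (101 °C − 8.41 °C)/5.071 = 18.3 W/m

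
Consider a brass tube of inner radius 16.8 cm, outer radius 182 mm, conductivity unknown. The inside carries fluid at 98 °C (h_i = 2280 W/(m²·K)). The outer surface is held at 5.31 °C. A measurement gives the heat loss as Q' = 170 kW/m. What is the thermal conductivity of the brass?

ΣR = ΔT/Q' = |98 − 5.31|/1.70×10^5 = 5.452×10^-4 m·K/W
Known resistances:
  R'_conv,in = 1/(2πr h) = 1/(2π·0.168·2280) = 4.155×10^-4 m·K/W
R_brass = ΣR − ΣR_known = 5.452×10^-4 − 4.155×10^-4 = 1.297×10^-4 m·K/W
ln(r₂/r₁)/(2πk) = 1.297×10^-4 ⇒ k = 0.08004/(2π·1.297×10^-4) = 98.2 W/m·K

k = 98.2 W/m·K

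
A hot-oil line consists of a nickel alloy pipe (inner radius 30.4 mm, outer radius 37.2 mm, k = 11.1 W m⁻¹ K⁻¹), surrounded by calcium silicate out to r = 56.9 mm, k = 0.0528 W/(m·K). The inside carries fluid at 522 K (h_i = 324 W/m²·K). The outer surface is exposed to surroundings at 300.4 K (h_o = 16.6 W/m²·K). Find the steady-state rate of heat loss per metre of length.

Series thermal resistances, inner to outer:
  R'_conv,in = 1/(2πr h) = 1/(2π·0.0304·324) = 0.01616 m·K/W
  R'_nickel alloy = ln(0.0372/0.0304)/(2πk) = 0.2019/(2π·11.1) = 0.002894 m·K/W
  R'_calcium silicate = ln(0.0569/0.0372)/(2πk) = 0.4250/(2π·0.0528) = 1.281 m·K/W
  R'_conv,out = 1/(2πr h) = 1/(2π·0.0569·16.6) = 0.1685 m·K/W
ΣR = 0.01616 + 0.002894 + 1.281 + 0.1685 = 1.469 m·K/W
Q' = ΔT/ΣR = (522 K − 300.4 K)/1.469 = 151 W/m

Q' = 151 W/m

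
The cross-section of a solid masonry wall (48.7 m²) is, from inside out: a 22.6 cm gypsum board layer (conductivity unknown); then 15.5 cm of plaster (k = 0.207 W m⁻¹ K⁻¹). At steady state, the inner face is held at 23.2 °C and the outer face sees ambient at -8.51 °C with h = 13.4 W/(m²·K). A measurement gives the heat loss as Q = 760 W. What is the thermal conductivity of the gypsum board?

k = 0.187 W/m·K

ΣR = ΔT/Q = |23.2 − -8.51|/760 = 0.04172 K/W
Known resistances:
  R_plaster = L/(kA) = 0.155/(0.207·48.7) = 0.01538 K/W
  R_conv,out = 1/(hA) = 1/(13.4·48.7) = 0.001532 K/W
R_gypsum board = ΣR − ΣR_known = 0.04172 − 0.01691 = 0.02481 K/W
L/(kA) = 0.02481 ⇒ k = 0.226/(0.02481·48.7) = 0.187 W/m·K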